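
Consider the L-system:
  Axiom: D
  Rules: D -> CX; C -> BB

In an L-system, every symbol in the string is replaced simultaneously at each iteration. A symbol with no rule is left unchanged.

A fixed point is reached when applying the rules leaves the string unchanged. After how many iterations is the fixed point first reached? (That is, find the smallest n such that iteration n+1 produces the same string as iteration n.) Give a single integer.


Answer: 2

Derivation:
Step 0: D
Step 1: CX
Step 2: BBX
Step 3: BBX  (unchanged — fixed point at step 2)


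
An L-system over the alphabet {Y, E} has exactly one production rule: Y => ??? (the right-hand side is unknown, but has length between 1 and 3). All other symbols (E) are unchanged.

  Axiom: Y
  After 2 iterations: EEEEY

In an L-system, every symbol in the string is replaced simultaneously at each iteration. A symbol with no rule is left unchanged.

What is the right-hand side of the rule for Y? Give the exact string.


Answer: EEY

Derivation:
Trying Y => EEY:
  Step 0: Y
  Step 1: EEY
  Step 2: EEEEY
Matches the given result.


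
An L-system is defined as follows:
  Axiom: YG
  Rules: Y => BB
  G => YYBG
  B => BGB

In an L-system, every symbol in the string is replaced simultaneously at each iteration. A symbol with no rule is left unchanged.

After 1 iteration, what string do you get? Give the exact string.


Answer: BBYYBG

Derivation:
Step 0: YG
Step 1: BBYYBG


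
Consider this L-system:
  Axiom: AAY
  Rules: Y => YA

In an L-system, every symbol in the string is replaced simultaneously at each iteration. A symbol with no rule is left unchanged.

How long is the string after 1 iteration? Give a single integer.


Step 0: length = 3
Step 1: length = 4

Answer: 4


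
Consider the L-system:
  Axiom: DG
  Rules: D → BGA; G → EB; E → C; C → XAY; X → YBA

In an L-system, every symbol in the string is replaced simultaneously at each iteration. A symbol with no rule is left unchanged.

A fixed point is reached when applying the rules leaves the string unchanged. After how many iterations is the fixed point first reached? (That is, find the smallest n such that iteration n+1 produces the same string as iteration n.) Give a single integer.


Step 0: DG
Step 1: BGAEB
Step 2: BEBACB
Step 3: BCBAXAYB
Step 4: BXAYBAYBAAYB
Step 5: BYBAAYBAYBAAYB
Step 6: BYBAAYBAYBAAYB  (unchanged — fixed point at step 5)

Answer: 5


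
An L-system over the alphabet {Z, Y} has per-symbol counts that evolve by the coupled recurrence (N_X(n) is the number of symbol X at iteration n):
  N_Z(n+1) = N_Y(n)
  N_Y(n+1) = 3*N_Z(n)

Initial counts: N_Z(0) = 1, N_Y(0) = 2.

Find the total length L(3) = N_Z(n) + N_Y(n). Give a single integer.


Answer: 15

Derivation:
Step 0: N_Z=1, N_Y=2, L=3
Step 1: N_Z=2, N_Y=3, L=5
Step 2: N_Z=3, N_Y=6, L=9
Step 3: N_Z=6, N_Y=9, L=15


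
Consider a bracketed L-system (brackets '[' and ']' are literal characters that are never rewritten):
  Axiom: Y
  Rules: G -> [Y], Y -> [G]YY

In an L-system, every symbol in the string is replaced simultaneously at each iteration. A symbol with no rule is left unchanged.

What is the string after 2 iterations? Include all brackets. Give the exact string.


Step 0: Y
Step 1: [G]YY
Step 2: [[Y]][G]YY[G]YY

Answer: [[Y]][G]YY[G]YY


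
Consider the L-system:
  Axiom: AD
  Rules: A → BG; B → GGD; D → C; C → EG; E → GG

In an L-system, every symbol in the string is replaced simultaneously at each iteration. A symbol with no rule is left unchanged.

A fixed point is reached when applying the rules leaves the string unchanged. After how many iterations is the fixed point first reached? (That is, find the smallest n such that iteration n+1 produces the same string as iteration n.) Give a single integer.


Step 0: AD
Step 1: BGC
Step 2: GGDGEG
Step 3: GGCGGGG
Step 4: GGEGGGGG
Step 5: GGGGGGGGG
Step 6: GGGGGGGGG  (unchanged — fixed point at step 5)

Answer: 5


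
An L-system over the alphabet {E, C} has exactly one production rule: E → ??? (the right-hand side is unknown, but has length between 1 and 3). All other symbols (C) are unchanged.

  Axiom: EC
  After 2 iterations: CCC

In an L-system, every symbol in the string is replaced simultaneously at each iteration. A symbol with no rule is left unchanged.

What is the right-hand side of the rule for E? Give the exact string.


Answer: CC

Derivation:
Trying E → CC:
  Step 0: EC
  Step 1: CCC
  Step 2: CCC
Matches the given result.


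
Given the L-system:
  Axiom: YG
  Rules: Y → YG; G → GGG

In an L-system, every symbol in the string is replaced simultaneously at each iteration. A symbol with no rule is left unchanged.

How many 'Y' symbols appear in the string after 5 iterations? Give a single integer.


Answer: 1

Derivation:
Step 0: YG  (1 'Y')
Step 1: YGGGG  (1 'Y')
Step 2: YGGGGGGGGGGGGG  (1 'Y')
Step 3: YGGGGGGGGGGGGGGGGGGGGGGGGGGGGGGGGGGGGGGGG  (1 'Y')
Step 4: YGGGGGGGGGGGGGGGGGGGGGGGGGGGGGGGGGGGGGGGGGGGGGGGGGGGGGGGGGGGGGGGGGGGGGGGGGGGGGGGGGGGGGGGGGGGGGGGGGGGGGGGGGGGGGGGGGGGGGGGGG  (1 'Y')
Step 5: YGGGGGGGGGGGGGGGGGGGGGGGGGGGGGGGGGGGGGGGGGGGGGGGGGGGGGGGGGGGGGGGGGGGGGGGGGGGGGGGGGGGGGGGGGGGGGGGGGGGGGGGGGGGGGGGGGGGGGGGGGGGGGGGGGGGGGGGGGGGGGGGGGGGGGGGGGGGGGGGGGGGGGGGGGGGGGGGGGGGGGGGGGGGGGGGGGGGGGGGGGGGGGGGGGGGGGGGGGGGGGGGGGGGGGGGGGGGGGGGGGGGGGGGGGGGGGGGGGGGGGGGGGGGGGGGGGGGGGGGGGGGGGGGGGGGGGGGGGGGGGGGGGGGGGGGGGGGGGGGGGGGGGGGGGGGGGGGGGGGGGGGGGGGGGGGGGGGGGGGGGGGG  (1 'Y')


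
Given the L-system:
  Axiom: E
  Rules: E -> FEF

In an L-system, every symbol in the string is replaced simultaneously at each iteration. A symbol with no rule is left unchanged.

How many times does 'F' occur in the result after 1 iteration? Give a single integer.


Answer: 2

Derivation:
Step 0: E  (0 'F')
Step 1: FEF  (2 'F')


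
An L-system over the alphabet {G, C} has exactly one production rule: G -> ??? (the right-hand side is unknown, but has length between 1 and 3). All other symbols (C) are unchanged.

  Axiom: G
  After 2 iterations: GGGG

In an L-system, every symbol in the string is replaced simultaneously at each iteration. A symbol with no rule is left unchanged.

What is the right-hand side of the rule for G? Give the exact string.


Answer: GG

Derivation:
Trying G -> GG:
  Step 0: G
  Step 1: GG
  Step 2: GGGG
Matches the given result.


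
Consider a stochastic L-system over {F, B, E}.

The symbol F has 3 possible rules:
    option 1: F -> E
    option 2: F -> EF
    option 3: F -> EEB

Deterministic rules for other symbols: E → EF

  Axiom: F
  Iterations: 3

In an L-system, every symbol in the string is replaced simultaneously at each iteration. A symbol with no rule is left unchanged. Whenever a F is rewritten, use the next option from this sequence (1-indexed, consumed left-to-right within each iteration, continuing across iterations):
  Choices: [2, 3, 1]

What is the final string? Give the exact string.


Answer: EFEEFEFB

Derivation:
Step 0: F
Step 1: EF  (used choices [2])
Step 2: EFEEB  (used choices [3])
Step 3: EFEEFEFB  (used choices [1])


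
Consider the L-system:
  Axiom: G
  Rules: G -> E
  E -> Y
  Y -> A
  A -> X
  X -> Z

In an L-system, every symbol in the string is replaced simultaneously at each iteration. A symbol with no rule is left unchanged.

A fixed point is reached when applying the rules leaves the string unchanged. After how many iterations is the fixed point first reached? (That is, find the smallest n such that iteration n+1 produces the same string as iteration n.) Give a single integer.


Answer: 5

Derivation:
Step 0: G
Step 1: E
Step 2: Y
Step 3: A
Step 4: X
Step 5: Z
Step 6: Z  (unchanged — fixed point at step 5)


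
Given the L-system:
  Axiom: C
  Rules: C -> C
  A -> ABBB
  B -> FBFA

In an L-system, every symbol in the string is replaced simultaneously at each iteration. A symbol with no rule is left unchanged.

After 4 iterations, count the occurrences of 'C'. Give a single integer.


Answer: 1

Derivation:
Step 0: C  (1 'C')
Step 1: C  (1 'C')
Step 2: C  (1 'C')
Step 3: C  (1 'C')
Step 4: C  (1 'C')


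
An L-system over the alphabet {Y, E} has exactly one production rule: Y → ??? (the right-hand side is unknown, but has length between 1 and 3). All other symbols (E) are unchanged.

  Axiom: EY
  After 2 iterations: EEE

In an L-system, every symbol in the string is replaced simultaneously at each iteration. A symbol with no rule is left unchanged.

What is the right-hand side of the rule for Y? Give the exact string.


Trying Y → EE:
  Step 0: EY
  Step 1: EEE
  Step 2: EEE
Matches the given result.

Answer: EE


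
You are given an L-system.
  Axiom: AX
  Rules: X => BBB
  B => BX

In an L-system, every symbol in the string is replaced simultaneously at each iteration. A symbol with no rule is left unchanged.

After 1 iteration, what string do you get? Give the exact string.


Step 0: AX
Step 1: ABBB

Answer: ABBB


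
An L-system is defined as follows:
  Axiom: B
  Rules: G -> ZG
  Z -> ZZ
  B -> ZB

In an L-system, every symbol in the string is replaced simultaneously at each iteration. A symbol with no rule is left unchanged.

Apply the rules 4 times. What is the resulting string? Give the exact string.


Answer: ZZZZZZZZZZZZZZZB

Derivation:
Step 0: B
Step 1: ZB
Step 2: ZZZB
Step 3: ZZZZZZZB
Step 4: ZZZZZZZZZZZZZZZB


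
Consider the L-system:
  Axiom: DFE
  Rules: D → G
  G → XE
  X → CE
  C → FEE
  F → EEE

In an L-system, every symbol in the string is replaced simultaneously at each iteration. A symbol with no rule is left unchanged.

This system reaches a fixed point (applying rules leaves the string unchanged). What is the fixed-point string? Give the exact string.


Answer: EEEEEEEEEEE

Derivation:
Step 0: DFE
Step 1: GEEEE
Step 2: XEEEEE
Step 3: CEEEEEE
Step 4: FEEEEEEEE
Step 5: EEEEEEEEEEE
Step 6: EEEEEEEEEEE  (unchanged — fixed point at step 5)


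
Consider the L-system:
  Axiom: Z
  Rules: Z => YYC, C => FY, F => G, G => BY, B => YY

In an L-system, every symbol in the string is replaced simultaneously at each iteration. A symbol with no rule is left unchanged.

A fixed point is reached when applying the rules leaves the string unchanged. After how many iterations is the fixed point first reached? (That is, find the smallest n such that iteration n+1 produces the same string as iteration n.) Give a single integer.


Step 0: Z
Step 1: YYC
Step 2: YYFY
Step 3: YYGY
Step 4: YYBYY
Step 5: YYYYYY
Step 6: YYYYYY  (unchanged — fixed point at step 5)

Answer: 5


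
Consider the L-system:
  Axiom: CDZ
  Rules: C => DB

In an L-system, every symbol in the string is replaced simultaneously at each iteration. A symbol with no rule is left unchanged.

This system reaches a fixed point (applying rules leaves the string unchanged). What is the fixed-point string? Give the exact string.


Step 0: CDZ
Step 1: DBDZ
Step 2: DBDZ  (unchanged — fixed point at step 1)

Answer: DBDZ


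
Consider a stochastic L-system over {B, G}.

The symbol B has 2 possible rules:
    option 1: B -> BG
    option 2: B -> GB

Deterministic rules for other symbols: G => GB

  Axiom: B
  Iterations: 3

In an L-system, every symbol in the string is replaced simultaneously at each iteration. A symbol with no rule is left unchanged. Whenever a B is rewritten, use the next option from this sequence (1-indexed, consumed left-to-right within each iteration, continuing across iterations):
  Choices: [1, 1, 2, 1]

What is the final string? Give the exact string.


Step 0: B
Step 1: BG  (used choices [1])
Step 2: BGGB  (used choices [1])
Step 3: GBGBGBBG  (used choices [2, 1])

Answer: GBGBGBBG


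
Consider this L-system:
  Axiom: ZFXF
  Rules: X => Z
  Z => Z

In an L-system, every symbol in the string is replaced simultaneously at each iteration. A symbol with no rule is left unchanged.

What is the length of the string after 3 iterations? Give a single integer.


Step 0: length = 4
Step 1: length = 4
Step 2: length = 4
Step 3: length = 4

Answer: 4


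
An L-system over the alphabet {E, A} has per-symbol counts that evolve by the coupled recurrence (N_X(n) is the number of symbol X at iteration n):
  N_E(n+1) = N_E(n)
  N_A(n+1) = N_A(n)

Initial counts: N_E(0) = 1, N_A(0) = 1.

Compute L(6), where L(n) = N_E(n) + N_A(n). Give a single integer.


Answer: 2

Derivation:
Step 0: N_E=1, N_A=1, L=2
Step 1: N_E=1, N_A=1, L=2
Step 2: N_E=1, N_A=1, L=2
Step 3: N_E=1, N_A=1, L=2
Step 4: N_E=1, N_A=1, L=2
Step 5: N_E=1, N_A=1, L=2
Step 6: N_E=1, N_A=1, L=2


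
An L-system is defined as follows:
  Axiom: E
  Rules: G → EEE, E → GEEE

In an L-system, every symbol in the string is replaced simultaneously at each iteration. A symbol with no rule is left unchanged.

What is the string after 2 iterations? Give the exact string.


Answer: EEEGEEEGEEEGEEE

Derivation:
Step 0: E
Step 1: GEEE
Step 2: EEEGEEEGEEEGEEE


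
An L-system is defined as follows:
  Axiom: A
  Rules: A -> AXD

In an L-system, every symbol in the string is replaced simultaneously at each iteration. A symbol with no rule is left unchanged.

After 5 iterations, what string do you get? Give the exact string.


Step 0: A
Step 1: AXD
Step 2: AXDXD
Step 3: AXDXDXD
Step 4: AXDXDXDXD
Step 5: AXDXDXDXDXD

Answer: AXDXDXDXDXD


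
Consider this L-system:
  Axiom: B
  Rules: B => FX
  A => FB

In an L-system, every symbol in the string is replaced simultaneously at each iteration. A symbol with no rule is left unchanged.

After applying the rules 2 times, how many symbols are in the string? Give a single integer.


Step 0: length = 1
Step 1: length = 2
Step 2: length = 2

Answer: 2


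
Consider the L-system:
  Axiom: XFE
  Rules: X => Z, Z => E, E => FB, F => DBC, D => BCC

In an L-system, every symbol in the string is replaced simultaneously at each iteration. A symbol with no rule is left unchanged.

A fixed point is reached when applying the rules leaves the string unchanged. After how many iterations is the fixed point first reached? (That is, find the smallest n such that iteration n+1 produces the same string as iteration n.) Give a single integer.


Answer: 5

Derivation:
Step 0: XFE
Step 1: ZDBCFB
Step 2: EBCCBCDBCB
Step 3: FBBCCBCBCCBCB
Step 4: DBCBBCCBCBCCBCB
Step 5: BCCBCBBCCBCBCCBCB
Step 6: BCCBCBBCCBCBCCBCB  (unchanged — fixed point at step 5)


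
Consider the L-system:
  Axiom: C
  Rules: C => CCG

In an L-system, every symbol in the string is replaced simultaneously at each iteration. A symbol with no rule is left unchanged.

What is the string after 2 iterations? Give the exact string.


Answer: CCGCCGG

Derivation:
Step 0: C
Step 1: CCG
Step 2: CCGCCGG


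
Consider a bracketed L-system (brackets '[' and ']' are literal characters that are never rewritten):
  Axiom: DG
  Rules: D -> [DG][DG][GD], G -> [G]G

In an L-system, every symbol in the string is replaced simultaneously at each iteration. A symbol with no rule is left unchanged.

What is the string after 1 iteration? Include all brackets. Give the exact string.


Answer: [DG][DG][GD][G]G

Derivation:
Step 0: DG
Step 1: [DG][DG][GD][G]G


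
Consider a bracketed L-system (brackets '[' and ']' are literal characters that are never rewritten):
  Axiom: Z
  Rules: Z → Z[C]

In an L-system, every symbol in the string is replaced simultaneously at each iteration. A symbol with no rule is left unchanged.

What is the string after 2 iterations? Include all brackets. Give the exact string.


Step 0: Z
Step 1: Z[C]
Step 2: Z[C][C]

Answer: Z[C][C]


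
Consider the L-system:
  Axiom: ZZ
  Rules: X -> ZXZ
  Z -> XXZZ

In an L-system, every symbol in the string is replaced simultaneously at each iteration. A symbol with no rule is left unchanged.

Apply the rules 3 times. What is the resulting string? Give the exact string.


Answer: XXZZZXZXXZZXXZZZXZXXZZZXZZXZXXZZXXZZZXZZXZXXZZXXZZXXZZZXZXXZZXXZZZXZXXZZZXZZXZXXZZXXZZZXZZXZXXZZXXZZ

Derivation:
Step 0: ZZ
Step 1: XXZZXXZZ
Step 2: ZXZZXZXXZZXXZZZXZZXZXXZZXXZZ
Step 3: XXZZZXZXXZZXXZZZXZXXZZZXZZXZXXZZXXZZZXZZXZXXZZXXZZXXZZZXZXXZZXXZZZXZXXZZZXZZXZXXZZXXZZZXZZXZXXZZXXZZ


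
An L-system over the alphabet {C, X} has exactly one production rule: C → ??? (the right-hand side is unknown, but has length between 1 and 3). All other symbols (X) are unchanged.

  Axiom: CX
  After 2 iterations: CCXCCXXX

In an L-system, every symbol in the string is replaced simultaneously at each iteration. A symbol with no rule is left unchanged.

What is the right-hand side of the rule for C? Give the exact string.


Answer: CCX

Derivation:
Trying C → CCX:
  Step 0: CX
  Step 1: CCXX
  Step 2: CCXCCXXX
Matches the given result.


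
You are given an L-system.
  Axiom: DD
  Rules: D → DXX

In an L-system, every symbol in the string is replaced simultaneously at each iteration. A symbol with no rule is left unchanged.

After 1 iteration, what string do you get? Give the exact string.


Answer: DXXDXX

Derivation:
Step 0: DD
Step 1: DXXDXX


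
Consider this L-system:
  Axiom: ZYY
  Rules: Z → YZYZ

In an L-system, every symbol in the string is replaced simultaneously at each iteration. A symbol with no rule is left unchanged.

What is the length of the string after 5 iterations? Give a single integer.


Answer: 96

Derivation:
Step 0: length = 3
Step 1: length = 6
Step 2: length = 12
Step 3: length = 24
Step 4: length = 48
Step 5: length = 96


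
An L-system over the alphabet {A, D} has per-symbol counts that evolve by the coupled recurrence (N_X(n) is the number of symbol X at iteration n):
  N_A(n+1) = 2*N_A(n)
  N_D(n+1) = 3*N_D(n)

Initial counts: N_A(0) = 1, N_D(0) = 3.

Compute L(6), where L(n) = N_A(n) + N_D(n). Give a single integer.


Answer: 2251

Derivation:
Step 0: N_A=1, N_D=3, L=4
Step 1: N_A=2, N_D=9, L=11
Step 2: N_A=4, N_D=27, L=31
Step 3: N_A=8, N_D=81, L=89
Step 4: N_A=16, N_D=243, L=259
Step 5: N_A=32, N_D=729, L=761
Step 6: N_A=64, N_D=2187, L=2251


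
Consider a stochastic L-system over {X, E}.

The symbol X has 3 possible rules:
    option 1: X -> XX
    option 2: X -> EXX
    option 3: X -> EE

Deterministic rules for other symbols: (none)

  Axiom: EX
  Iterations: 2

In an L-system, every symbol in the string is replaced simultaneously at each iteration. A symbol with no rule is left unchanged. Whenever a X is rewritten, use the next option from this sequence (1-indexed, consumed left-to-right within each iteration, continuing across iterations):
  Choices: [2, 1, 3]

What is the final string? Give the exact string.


Step 0: EX
Step 1: EEXX  (used choices [2])
Step 2: EEXXEE  (used choices [1, 3])

Answer: EEXXEE


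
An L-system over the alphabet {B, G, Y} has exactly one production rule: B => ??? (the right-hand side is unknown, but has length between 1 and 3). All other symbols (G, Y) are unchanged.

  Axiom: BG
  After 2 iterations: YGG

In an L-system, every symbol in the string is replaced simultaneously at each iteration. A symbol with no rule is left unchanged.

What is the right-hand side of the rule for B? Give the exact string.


Trying B => YG:
  Step 0: BG
  Step 1: YGG
  Step 2: YGG
Matches the given result.

Answer: YG


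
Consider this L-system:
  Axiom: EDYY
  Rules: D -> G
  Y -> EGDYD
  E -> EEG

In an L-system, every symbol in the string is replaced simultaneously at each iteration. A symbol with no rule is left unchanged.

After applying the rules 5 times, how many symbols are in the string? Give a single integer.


Step 0: length = 4
Step 1: length = 14
Step 2: length = 30
Step 3: length = 58
Step 4: length = 110
Step 5: length = 210

Answer: 210


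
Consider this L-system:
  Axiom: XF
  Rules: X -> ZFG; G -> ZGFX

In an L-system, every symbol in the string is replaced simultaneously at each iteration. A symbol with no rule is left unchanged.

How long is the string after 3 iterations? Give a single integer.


Answer: 12

Derivation:
Step 0: length = 2
Step 1: length = 4
Step 2: length = 7
Step 3: length = 12


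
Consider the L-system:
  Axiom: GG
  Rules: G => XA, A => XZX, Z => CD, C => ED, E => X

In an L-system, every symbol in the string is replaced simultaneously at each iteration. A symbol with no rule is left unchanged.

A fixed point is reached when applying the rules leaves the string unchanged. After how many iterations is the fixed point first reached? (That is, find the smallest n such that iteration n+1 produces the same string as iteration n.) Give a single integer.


Step 0: GG
Step 1: XAXA
Step 2: XXZXXXZX
Step 3: XXCDXXXCDX
Step 4: XXEDDXXXEDDX
Step 5: XXXDDXXXXDDX
Step 6: XXXDDXXXXDDX  (unchanged — fixed point at step 5)

Answer: 5


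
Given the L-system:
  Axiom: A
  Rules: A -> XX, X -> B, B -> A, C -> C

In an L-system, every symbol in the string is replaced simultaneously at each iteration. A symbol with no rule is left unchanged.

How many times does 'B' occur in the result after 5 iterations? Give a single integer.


Step 0: A  (0 'B')
Step 1: XX  (0 'B')
Step 2: BB  (2 'B')
Step 3: AA  (0 'B')
Step 4: XXXX  (0 'B')
Step 5: BBBB  (4 'B')

Answer: 4


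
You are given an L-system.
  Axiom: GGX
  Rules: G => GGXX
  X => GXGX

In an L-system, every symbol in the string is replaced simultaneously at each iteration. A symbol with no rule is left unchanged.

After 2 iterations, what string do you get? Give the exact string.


Answer: GGXXGGXXGXGXGXGXGGXXGGXXGXGXGXGXGGXXGXGXGGXXGXGX

Derivation:
Step 0: GGX
Step 1: GGXXGGXXGXGX
Step 2: GGXXGGXXGXGXGXGXGGXXGGXXGXGXGXGXGGXXGXGXGGXXGXGX


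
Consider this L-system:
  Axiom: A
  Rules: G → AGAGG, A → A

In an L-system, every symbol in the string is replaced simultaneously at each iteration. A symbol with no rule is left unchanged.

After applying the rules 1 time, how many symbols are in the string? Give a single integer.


Step 0: length = 1
Step 1: length = 1

Answer: 1


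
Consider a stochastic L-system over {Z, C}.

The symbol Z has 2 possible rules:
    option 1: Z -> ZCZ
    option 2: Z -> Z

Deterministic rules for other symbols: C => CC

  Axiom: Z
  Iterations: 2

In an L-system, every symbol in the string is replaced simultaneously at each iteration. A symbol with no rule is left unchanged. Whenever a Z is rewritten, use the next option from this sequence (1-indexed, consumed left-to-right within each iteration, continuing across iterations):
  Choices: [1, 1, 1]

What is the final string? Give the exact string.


Step 0: Z
Step 1: ZCZ  (used choices [1])
Step 2: ZCZCCZCZ  (used choices [1, 1])

Answer: ZCZCCZCZ


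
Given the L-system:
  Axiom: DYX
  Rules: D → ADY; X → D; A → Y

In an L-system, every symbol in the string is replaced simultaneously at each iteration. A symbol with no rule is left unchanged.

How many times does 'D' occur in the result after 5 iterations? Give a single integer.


Answer: 2

Derivation:
Step 0: DYX  (1 'D')
Step 1: ADYYD  (2 'D')
Step 2: YADYYYADY  (2 'D')
Step 3: YYADYYYYYADYY  (2 'D')
Step 4: YYYADYYYYYYYADYYY  (2 'D')
Step 5: YYYYADYYYYYYYYYADYYYY  (2 'D')


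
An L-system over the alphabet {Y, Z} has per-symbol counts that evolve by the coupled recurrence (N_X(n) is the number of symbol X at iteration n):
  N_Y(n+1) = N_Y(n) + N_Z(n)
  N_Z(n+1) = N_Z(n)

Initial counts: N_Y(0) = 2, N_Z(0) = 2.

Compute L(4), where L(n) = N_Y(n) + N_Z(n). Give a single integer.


Step 0: N_Y=2, N_Z=2, L=4
Step 1: N_Y=4, N_Z=2, L=6
Step 2: N_Y=6, N_Z=2, L=8
Step 3: N_Y=8, N_Z=2, L=10
Step 4: N_Y=10, N_Z=2, L=12

Answer: 12


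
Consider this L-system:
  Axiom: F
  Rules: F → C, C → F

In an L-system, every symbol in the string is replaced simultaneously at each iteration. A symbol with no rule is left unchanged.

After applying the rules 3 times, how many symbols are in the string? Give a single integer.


Step 0: length = 1
Step 1: length = 1
Step 2: length = 1
Step 3: length = 1

Answer: 1


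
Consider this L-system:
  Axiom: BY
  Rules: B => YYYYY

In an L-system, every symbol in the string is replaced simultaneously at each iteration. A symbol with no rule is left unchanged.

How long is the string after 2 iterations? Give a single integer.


Step 0: length = 2
Step 1: length = 6
Step 2: length = 6

Answer: 6


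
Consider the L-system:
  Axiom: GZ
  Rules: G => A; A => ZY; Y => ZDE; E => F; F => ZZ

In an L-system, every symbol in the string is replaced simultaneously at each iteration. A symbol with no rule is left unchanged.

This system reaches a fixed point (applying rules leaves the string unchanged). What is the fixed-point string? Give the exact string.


Step 0: GZ
Step 1: AZ
Step 2: ZYZ
Step 3: ZZDEZ
Step 4: ZZDFZ
Step 5: ZZDZZZ
Step 6: ZZDZZZ  (unchanged — fixed point at step 5)

Answer: ZZDZZZ


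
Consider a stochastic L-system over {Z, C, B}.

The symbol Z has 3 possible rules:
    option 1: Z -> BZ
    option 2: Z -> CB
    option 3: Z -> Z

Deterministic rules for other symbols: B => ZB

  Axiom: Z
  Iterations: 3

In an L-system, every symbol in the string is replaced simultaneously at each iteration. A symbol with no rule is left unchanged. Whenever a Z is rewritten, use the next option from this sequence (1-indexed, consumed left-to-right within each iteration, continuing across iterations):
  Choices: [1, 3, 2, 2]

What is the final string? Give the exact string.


Step 0: Z
Step 1: BZ  (used choices [1])
Step 2: ZBZ  (used choices [3])
Step 3: CBZBCB  (used choices [2, 2])

Answer: CBZBCB


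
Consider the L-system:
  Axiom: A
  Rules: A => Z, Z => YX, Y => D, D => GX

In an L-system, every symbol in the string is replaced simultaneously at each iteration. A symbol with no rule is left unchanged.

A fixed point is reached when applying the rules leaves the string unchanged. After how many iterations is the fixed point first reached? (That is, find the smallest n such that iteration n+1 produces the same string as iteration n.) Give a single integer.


Step 0: A
Step 1: Z
Step 2: YX
Step 3: DX
Step 4: GXX
Step 5: GXX  (unchanged — fixed point at step 4)

Answer: 4


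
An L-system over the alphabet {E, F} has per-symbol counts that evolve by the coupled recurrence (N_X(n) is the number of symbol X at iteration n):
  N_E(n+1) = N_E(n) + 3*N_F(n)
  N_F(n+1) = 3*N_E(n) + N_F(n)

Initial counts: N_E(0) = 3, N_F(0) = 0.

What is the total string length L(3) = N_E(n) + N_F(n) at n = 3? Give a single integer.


Step 0: N_E=3, N_F=0, L=3
Step 1: N_E=3, N_F=9, L=12
Step 2: N_E=30, N_F=18, L=48
Step 3: N_E=84, N_F=108, L=192

Answer: 192


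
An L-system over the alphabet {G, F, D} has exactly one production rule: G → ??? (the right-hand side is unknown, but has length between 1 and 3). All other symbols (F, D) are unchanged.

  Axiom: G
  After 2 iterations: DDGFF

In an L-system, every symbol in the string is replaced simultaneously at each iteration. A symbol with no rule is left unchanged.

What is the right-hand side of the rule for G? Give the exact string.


Answer: DGF

Derivation:
Trying G → DGF:
  Step 0: G
  Step 1: DGF
  Step 2: DDGFF
Matches the given result.


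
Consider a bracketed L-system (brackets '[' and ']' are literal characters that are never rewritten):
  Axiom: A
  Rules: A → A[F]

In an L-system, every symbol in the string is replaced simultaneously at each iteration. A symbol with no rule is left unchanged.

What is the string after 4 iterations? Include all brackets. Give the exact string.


Step 0: A
Step 1: A[F]
Step 2: A[F][F]
Step 3: A[F][F][F]
Step 4: A[F][F][F][F]

Answer: A[F][F][F][F]


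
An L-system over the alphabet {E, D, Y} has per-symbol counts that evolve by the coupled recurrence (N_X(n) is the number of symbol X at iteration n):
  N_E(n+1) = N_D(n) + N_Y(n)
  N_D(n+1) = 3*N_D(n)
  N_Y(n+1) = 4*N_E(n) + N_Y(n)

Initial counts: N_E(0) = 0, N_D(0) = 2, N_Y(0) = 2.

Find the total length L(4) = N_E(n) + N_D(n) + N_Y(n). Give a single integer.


Answer: 460

Derivation:
Step 0: N_E=0, N_D=2, N_Y=2, L=4
Step 1: N_E=4, N_D=6, N_Y=2, L=12
Step 2: N_E=8, N_D=18, N_Y=18, L=44
Step 3: N_E=36, N_D=54, N_Y=50, L=140
Step 4: N_E=104, N_D=162, N_Y=194, L=460


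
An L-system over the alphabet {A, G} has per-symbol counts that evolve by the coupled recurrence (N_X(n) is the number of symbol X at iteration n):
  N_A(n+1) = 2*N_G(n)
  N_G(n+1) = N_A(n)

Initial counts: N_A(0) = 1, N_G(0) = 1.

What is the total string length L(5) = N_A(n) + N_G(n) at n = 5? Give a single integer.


Step 0: N_A=1, N_G=1, L=2
Step 1: N_A=2, N_G=1, L=3
Step 2: N_A=2, N_G=2, L=4
Step 3: N_A=4, N_G=2, L=6
Step 4: N_A=4, N_G=4, L=8
Step 5: N_A=8, N_G=4, L=12

Answer: 12


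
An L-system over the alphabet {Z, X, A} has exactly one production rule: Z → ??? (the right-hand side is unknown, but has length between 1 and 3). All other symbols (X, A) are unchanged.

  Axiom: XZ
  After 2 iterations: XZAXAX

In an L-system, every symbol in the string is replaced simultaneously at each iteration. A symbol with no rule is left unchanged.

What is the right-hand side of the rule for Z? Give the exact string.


Answer: ZAX

Derivation:
Trying Z → ZAX:
  Step 0: XZ
  Step 1: XZAX
  Step 2: XZAXAX
Matches the given result.


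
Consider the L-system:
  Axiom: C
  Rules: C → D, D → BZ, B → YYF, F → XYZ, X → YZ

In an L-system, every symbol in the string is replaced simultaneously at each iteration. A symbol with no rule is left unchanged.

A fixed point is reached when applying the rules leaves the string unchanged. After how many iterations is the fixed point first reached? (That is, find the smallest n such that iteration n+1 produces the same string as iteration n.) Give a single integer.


Step 0: C
Step 1: D
Step 2: BZ
Step 3: YYFZ
Step 4: YYXYZZ
Step 5: YYYZYZZ
Step 6: YYYZYZZ  (unchanged — fixed point at step 5)

Answer: 5


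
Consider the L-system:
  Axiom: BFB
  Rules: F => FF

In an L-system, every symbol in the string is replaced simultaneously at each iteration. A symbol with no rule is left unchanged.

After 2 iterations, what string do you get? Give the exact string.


Step 0: BFB
Step 1: BFFB
Step 2: BFFFFB

Answer: BFFFFB


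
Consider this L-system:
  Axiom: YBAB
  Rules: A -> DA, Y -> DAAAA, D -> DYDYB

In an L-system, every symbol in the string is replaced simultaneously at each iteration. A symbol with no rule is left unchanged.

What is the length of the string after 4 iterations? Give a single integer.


Answer: 280

Derivation:
Step 0: length = 4
Step 1: length = 9
Step 2: length = 22
Step 3: length = 79
Step 4: length = 280


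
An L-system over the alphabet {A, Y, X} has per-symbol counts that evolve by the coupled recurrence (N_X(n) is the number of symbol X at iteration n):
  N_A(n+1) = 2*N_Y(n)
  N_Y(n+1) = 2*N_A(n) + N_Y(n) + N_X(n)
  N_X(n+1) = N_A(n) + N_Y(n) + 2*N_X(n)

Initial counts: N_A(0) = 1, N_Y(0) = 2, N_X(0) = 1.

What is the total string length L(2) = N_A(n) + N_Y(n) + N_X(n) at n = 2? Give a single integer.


Step 0: N_A=1, N_Y=2, N_X=1, L=4
Step 1: N_A=4, N_Y=5, N_X=5, L=14
Step 2: N_A=10, N_Y=18, N_X=19, L=47

Answer: 47


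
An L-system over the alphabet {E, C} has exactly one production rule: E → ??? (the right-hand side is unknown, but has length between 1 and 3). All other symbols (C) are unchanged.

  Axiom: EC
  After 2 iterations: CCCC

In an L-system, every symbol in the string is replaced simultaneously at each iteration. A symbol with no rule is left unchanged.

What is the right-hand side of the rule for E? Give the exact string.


Answer: CCC

Derivation:
Trying E → CCC:
  Step 0: EC
  Step 1: CCCC
  Step 2: CCCC
Matches the given result.


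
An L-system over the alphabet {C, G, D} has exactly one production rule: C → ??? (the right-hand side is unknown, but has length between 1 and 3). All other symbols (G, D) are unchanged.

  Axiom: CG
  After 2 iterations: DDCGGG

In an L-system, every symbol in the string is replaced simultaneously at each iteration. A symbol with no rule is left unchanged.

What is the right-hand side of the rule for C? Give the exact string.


Trying C → DCG:
  Step 0: CG
  Step 1: DCGG
  Step 2: DDCGGG
Matches the given result.

Answer: DCG


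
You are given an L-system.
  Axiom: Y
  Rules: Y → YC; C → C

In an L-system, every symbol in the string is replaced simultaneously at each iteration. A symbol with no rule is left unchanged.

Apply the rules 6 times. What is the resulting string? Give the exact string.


Step 0: Y
Step 1: YC
Step 2: YCC
Step 3: YCCC
Step 4: YCCCC
Step 5: YCCCCC
Step 6: YCCCCCC

Answer: YCCCCCC


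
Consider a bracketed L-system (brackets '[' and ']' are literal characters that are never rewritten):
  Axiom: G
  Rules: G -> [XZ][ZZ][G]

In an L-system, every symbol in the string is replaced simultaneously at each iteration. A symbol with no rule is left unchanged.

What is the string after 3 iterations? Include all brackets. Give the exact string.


Step 0: G
Step 1: [XZ][ZZ][G]
Step 2: [XZ][ZZ][[XZ][ZZ][G]]
Step 3: [XZ][ZZ][[XZ][ZZ][[XZ][ZZ][G]]]

Answer: [XZ][ZZ][[XZ][ZZ][[XZ][ZZ][G]]]


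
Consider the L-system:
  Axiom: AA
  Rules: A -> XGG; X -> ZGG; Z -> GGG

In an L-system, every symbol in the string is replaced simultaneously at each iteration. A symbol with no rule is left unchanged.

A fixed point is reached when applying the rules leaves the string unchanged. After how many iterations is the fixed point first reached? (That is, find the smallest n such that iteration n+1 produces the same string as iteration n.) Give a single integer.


Step 0: AA
Step 1: XGGXGG
Step 2: ZGGGGZGGGG
Step 3: GGGGGGGGGGGGGG
Step 4: GGGGGGGGGGGGGG  (unchanged — fixed point at step 3)

Answer: 3


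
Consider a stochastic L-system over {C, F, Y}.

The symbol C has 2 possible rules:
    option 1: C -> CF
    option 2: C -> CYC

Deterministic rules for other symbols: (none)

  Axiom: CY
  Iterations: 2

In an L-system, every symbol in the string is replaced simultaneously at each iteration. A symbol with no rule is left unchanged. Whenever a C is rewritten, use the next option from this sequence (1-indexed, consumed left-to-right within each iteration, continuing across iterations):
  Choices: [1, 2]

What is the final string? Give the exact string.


Step 0: CY
Step 1: CFY  (used choices [1])
Step 2: CYCFY  (used choices [2])

Answer: CYCFY


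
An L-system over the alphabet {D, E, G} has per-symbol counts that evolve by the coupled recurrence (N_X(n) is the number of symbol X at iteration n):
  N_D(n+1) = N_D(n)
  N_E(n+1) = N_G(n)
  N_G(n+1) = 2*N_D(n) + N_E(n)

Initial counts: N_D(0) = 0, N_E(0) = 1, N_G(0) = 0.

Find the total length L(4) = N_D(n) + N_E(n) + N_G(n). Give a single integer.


Answer: 1

Derivation:
Step 0: N_D=0, N_E=1, N_G=0, L=1
Step 1: N_D=0, N_E=0, N_G=1, L=1
Step 2: N_D=0, N_E=1, N_G=0, L=1
Step 3: N_D=0, N_E=0, N_G=1, L=1
Step 4: N_D=0, N_E=1, N_G=0, L=1


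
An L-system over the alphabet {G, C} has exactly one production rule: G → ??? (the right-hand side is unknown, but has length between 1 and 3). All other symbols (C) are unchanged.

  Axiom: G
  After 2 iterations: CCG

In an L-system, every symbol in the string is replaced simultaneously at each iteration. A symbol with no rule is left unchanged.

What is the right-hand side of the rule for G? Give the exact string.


Trying G → CG:
  Step 0: G
  Step 1: CG
  Step 2: CCG
Matches the given result.

Answer: CG


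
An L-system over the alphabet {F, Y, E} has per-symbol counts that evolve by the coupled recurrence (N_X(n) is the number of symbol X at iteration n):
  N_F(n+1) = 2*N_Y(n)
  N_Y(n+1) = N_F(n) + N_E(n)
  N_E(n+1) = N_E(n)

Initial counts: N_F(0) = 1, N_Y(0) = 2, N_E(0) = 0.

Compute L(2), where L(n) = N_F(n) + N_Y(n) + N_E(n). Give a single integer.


Step 0: N_F=1, N_Y=2, N_E=0, L=3
Step 1: N_F=4, N_Y=1, N_E=0, L=5
Step 2: N_F=2, N_Y=4, N_E=0, L=6

Answer: 6


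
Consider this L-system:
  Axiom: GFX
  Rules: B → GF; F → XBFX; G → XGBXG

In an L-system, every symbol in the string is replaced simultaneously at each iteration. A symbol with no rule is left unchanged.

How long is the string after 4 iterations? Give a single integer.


Answer: 146

Derivation:
Step 0: length = 3
Step 1: length = 10
Step 2: length = 23
Step 3: length = 59
Step 4: length = 146


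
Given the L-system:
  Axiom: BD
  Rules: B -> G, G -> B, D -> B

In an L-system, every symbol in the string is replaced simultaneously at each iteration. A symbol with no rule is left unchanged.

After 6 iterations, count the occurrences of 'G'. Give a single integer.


Answer: 1

Derivation:
Step 0: BD  (0 'G')
Step 1: GB  (1 'G')
Step 2: BG  (1 'G')
Step 3: GB  (1 'G')
Step 4: BG  (1 'G')
Step 5: GB  (1 'G')
Step 6: BG  (1 'G')


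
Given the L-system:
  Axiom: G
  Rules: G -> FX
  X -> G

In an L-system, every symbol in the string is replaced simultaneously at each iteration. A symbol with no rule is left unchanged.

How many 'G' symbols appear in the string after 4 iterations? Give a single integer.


Answer: 1

Derivation:
Step 0: G  (1 'G')
Step 1: FX  (0 'G')
Step 2: FG  (1 'G')
Step 3: FFX  (0 'G')
Step 4: FFG  (1 'G')


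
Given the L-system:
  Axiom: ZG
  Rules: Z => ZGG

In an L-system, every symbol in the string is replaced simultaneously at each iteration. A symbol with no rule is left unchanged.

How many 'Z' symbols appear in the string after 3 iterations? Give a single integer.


Answer: 1

Derivation:
Step 0: ZG  (1 'Z')
Step 1: ZGGG  (1 'Z')
Step 2: ZGGGGG  (1 'Z')
Step 3: ZGGGGGGG  (1 'Z')


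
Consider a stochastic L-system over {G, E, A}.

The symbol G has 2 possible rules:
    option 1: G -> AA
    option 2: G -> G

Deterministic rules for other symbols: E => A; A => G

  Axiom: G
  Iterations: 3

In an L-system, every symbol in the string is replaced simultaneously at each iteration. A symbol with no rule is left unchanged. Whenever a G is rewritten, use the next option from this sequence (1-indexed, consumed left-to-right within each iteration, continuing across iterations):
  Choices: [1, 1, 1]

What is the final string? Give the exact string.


Step 0: G
Step 1: AA  (used choices [1])
Step 2: GG  (used choices [])
Step 3: AAAA  (used choices [1, 1])

Answer: AAAA


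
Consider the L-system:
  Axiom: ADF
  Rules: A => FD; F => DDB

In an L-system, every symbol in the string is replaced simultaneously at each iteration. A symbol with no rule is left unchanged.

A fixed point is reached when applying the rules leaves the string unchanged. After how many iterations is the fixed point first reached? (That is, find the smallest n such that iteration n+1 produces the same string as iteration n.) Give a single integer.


Step 0: ADF
Step 1: FDDDDB
Step 2: DDBDDDDB
Step 3: DDBDDDDB  (unchanged — fixed point at step 2)

Answer: 2


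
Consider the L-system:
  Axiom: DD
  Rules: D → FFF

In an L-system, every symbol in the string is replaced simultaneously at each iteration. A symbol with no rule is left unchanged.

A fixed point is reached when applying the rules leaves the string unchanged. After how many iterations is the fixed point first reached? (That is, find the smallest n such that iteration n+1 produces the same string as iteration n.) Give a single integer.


Answer: 1

Derivation:
Step 0: DD
Step 1: FFFFFF
Step 2: FFFFFF  (unchanged — fixed point at step 1)


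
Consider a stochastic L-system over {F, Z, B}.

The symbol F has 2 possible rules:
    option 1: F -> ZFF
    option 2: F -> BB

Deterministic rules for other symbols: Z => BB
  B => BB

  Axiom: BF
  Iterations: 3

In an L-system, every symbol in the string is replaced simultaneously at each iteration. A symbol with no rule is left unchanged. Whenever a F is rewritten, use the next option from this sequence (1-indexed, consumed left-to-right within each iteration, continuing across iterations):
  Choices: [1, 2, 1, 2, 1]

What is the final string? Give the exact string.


Answer: BBBBBBBBBBBBBBBBBBBBZFF

Derivation:
Step 0: BF
Step 1: BBZFF  (used choices [1])
Step 2: BBBBBBBBZFF  (used choices [2, 1])
Step 3: BBBBBBBBBBBBBBBBBBBBZFF  (used choices [2, 1])
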